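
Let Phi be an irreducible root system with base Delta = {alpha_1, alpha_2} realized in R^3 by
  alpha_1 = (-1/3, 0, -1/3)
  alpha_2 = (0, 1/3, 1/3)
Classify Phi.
A_2 (sl(3))

Compute the Cartan integers a_ij = 2(alpha_i, alpha_j)/(alpha_j, alpha_j); the resulting 2x2 Cartan matrix is
[[2, -1], [-1, 2]].
All simple roots have the same length, so the diagram is simply laced. The associated Dynkin diagram is a chain of 2 nodes with single edges (A_2), so the type is A_2 (the algebra sl(3)).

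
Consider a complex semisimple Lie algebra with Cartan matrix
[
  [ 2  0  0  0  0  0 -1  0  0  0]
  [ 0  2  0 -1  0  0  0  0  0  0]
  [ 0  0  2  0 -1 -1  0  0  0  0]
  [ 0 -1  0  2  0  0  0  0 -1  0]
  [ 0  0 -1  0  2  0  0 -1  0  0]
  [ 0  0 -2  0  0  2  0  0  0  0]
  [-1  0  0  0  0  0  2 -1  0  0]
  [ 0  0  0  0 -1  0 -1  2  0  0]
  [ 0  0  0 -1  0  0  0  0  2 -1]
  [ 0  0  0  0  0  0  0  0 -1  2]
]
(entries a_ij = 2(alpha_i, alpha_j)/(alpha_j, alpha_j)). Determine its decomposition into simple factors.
The diagram associated to this matrix has two connected components: the simple roots {alpha_2, alpha_4, alpha_9, alpha_10} form a chain of 4 nodes with single edges (A_4), and {alpha_1, alpha_3, alpha_5, alpha_6, alpha_7, alpha_8} form a chain of 6 nodes with a double edge at one end; the terminal node there is the unique long simple root (C_6). A semisimple Lie algebra decomposes uniquely as the direct sum of simple ideals, one per connected component of its Dynkin diagram, so g ≅ A_4 ⊕ C_6 (dimension 24 + 78 = 102).

A_4 (sl(5)) ⊕ C_6 (sp(12))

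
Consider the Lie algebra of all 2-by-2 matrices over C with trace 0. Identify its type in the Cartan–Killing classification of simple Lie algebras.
A_1 (sl(2))

This is sl(2), which has dimension 2^2 - 1 = 3 and rank 2 - 1 = 1 (a Cartan subalgebra is the diagonal traceless matrices). In the classification of classical Lie algebras, the special linear algebra sl(n+1) has type A_n; here n = 1, so the Dynkin diagram is a chain of 1 nodes with single edges (A_1). Hence the type is A_1.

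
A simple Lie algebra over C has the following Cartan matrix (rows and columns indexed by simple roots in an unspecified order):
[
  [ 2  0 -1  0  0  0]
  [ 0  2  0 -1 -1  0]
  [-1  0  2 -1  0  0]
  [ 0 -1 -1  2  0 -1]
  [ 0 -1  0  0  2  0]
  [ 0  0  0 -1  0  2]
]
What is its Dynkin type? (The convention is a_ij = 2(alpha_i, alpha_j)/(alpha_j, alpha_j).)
type E_6

The matrix has rank 6 with 2's on the diagonal. Reading the off-diagonal entries as Dynkin edges (a single edge where a_ij = a_ji = -1; a double or triple edge where a_ij * a_ji = 2 or 3), the diagram is a chain of 5 nodes with one extra node attached to the third node from one end (E_6). One simple-root ordering that puts it in standard form is (alpha_5, alpha_6, alpha_2, alpha_4, alpha_3, alpha_1). So the algebra is type E_6.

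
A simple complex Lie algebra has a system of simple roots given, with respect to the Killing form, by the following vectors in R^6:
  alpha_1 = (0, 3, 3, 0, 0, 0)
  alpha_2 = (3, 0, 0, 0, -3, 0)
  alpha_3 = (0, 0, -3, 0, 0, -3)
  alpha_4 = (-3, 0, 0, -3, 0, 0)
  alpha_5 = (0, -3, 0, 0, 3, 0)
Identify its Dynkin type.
A5

Compute the Cartan integers a_ij = 2(alpha_i, alpha_j)/(alpha_j, alpha_j); the resulting 5x5 Cartan matrix is
[[2, 0, -1, 0, -1], [0, 2, 0, -1, -1], [-1, 0, 2, 0, 0], [0, -1, 0, 2, 0], [-1, -1, 0, 0, 2]].
All simple roots have the same length, so the diagram is simply laced. The associated Dynkin diagram is a chain of 5 nodes with single edges (A_5), so the type is A_5 (the algebra sl(6)).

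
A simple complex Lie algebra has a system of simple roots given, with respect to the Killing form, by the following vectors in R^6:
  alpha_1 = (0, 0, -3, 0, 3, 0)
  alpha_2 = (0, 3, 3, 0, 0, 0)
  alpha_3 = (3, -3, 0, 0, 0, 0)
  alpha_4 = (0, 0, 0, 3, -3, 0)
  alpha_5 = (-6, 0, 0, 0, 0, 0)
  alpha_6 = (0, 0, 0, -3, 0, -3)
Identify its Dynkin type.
C_6 (sp(12))

Compute the Cartan integers a_ij = 2(alpha_i, alpha_j)/(alpha_j, alpha_j); the resulting 6x6 Cartan matrix is
[[2, -1, 0, -1, 0, 0], [-1, 2, -1, 0, 0, 0], [0, -1, 2, 0, -1, 0], [-1, 0, 0, 2, 0, -1], [0, 0, -2, 0, 2, 0], [0, 0, 0, -1, 0, 2]].
The roots have two lengths (squared-length ratio 2:1); the short ones are alpha_{1,2,3,4,6}. The associated Dynkin diagram is a chain of 6 nodes with a double edge at one end; the terminal node there is the unique long simple root (C_6), so the type is C_6 (the algebra sp(12)).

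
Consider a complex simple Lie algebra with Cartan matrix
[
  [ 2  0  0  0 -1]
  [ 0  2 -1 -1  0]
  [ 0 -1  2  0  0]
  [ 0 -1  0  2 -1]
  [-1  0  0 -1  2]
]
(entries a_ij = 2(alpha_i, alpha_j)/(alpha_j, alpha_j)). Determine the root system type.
A5

The matrix has rank 5 with 2's on the diagonal. Reading the off-diagonal entries as Dynkin edges (a single edge where a_ij = a_ji = -1; a double or triple edge where a_ij * a_ji = 2 or 3), the diagram is a chain of 5 nodes with single edges (A_5). One simple-root ordering that puts it in standard form is (alpha_1, alpha_5, alpha_4, alpha_2, alpha_3). So the algebra is type A_5, i.e. sl(6).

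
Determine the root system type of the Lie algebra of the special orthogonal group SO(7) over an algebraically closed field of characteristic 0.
This is so(7) with 7 odd, which has dimension 7(7-1)/2 = 21 and rank (7-1)/2 = 3. In the classification of classical Lie algebras, the orthogonal algebra so(2n+1) in an odd number of variables has type B_n; here n = 3, so the Dynkin diagram is a chain of 3 nodes with a double edge at one end; the terminal node there is the unique short simple root (B_3). Hence the type is B_3.

B_3 (so(7))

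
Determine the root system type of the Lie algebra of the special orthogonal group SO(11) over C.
B_5

This is so(11) with 11 odd, which has dimension 11(11-1)/2 = 55 and rank (11-1)/2 = 5. In the classification of classical Lie algebras, the orthogonal algebra so(2n+1) in an odd number of variables has type B_n; here n = 5, so the Dynkin diagram is a chain of 5 nodes with a double edge at one end; the terminal node there is the unique short simple root (B_5). Hence the type is B_5.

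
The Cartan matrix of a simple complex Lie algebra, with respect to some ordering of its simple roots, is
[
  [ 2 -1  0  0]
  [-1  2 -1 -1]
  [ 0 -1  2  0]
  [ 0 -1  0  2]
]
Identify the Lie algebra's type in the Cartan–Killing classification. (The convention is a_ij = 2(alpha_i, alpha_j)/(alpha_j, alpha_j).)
The matrix has rank 4 with 2's on the diagonal. Reading the off-diagonal entries as Dynkin edges (a single edge where a_ij = a_ji = -1; a double or triple edge where a_ij * a_ji = 2 or 3), the diagram is a chain of 2 nodes with a fork of two nodes at one end (D_4). One simple-root ordering that puts it in standard form is (alpha_1, alpha_2, alpha_3, alpha_4). So the algebra is type D_4, i.e. so(8).

D_4 (so(8))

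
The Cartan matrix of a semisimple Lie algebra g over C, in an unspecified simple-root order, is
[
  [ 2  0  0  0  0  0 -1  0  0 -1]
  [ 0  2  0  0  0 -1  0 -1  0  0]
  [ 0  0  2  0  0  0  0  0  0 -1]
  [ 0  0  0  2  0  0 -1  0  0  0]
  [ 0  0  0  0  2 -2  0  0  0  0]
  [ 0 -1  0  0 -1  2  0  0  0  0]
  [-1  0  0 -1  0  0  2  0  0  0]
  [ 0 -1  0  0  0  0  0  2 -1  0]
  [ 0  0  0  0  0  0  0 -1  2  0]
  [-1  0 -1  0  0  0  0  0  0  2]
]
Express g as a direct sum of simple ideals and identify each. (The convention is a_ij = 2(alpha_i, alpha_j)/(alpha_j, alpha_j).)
The diagram associated to this matrix has two connected components: the simple roots {alpha_1, alpha_3, alpha_4, alpha_7, alpha_10} form a chain of 5 nodes with single edges (A_5), and {alpha_2, alpha_5, alpha_6, alpha_8, alpha_9} form a chain of 5 nodes with a double edge at one end; the terminal node there is the unique long simple root (C_5). A semisimple Lie algebra decomposes uniquely as the direct sum of simple ideals, one per connected component of its Dynkin diagram, so g ≅ A_5 ⊕ C_5 (dimension 35 + 55 = 90).

A_5 (sl(6)) + C_5 (sp(10))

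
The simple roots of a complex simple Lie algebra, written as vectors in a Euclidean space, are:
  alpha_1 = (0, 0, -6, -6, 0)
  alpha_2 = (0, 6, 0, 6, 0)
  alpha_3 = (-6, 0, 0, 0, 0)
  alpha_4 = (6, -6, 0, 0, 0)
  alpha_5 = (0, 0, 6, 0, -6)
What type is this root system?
type B_5

Compute the Cartan integers a_ij = 2(alpha_i, alpha_j)/(alpha_j, alpha_j); the resulting 5x5 Cartan matrix is
[[2, -1, 0, 0, -1], [-1, 2, 0, -1, 0], [0, 0, 2, -1, 0], [0, -1, -2, 2, 0], [-1, 0, 0, 0, 2]].
The roots have two lengths (squared-length ratio 2:1); the short ones are alpha_{3}. The associated Dynkin diagram is a chain of 5 nodes with a double edge at one end; the terminal node there is the unique short simple root (B_5), so the type is B_5 (the algebra so(11)).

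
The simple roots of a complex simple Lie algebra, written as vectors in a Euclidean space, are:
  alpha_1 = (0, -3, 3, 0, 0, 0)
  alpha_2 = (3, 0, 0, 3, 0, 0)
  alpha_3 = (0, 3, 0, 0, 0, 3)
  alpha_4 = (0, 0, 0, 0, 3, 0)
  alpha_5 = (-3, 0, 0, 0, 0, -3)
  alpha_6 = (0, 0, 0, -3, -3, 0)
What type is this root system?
Compute the Cartan integers a_ij = 2(alpha_i, alpha_j)/(alpha_j, alpha_j); the resulting 6x6 Cartan matrix is
[[2, 0, -1, 0, 0, 0], [0, 2, 0, 0, -1, -1], [-1, 0, 2, 0, -1, 0], [0, 0, 0, 2, 0, -1], [0, -1, -1, 0, 2, 0], [0, -1, 0, -2, 0, 2]].
The roots have two lengths (squared-length ratio 2:1); the short ones are alpha_{4}. The associated Dynkin diagram is a chain of 6 nodes with a double edge at one end; the terminal node there is the unique short simple root (B_6), so the type is B_6 (the algebra so(13)).

B_6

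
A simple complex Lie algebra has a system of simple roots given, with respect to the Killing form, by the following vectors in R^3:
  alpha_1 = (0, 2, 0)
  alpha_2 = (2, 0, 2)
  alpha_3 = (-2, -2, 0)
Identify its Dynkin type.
B_3 (so(7))

Compute the Cartan integers a_ij = 2(alpha_i, alpha_j)/(alpha_j, alpha_j); the resulting 3x3 Cartan matrix is
[[2, 0, -1], [0, 2, -1], [-2, -1, 2]].
The roots have two lengths (squared-length ratio 2:1); the short ones are alpha_{1}. The associated Dynkin diagram is a chain of 3 nodes with a double edge at one end; the terminal node there is the unique short simple root (B_3), so the type is B_3 (the algebra so(7)).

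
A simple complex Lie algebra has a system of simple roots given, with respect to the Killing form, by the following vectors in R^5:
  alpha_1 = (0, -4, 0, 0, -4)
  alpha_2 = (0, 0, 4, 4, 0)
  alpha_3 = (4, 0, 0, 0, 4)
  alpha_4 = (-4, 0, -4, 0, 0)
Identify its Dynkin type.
type A_4

Compute the Cartan integers a_ij = 2(alpha_i, alpha_j)/(alpha_j, alpha_j); the resulting 4x4 Cartan matrix is
[[2, 0, -1, 0], [0, 2, 0, -1], [-1, 0, 2, -1], [0, -1, -1, 2]].
All simple roots have the same length, so the diagram is simply laced. The associated Dynkin diagram is a chain of 4 nodes with single edges (A_4), so the type is A_4 (the algebra sl(5)).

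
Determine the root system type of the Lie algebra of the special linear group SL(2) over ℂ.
This is sl(2), which has dimension 2^2 - 1 = 3 and rank 2 - 1 = 1 (a Cartan subalgebra is the diagonal traceless matrices). In the classification of classical Lie algebras, the special linear algebra sl(n+1) has type A_n; here n = 1, so the Dynkin diagram is a chain of 1 nodes with single edges (A_1). Hence the type is A_1.

type A_1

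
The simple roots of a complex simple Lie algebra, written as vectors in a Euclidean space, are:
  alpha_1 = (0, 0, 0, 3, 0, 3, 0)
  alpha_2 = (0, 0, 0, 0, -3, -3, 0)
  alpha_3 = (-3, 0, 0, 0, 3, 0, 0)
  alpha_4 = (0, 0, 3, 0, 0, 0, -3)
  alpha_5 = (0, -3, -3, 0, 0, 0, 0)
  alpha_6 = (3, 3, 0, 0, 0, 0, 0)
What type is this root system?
A6

Compute the Cartan integers a_ij = 2(alpha_i, alpha_j)/(alpha_j, alpha_j); the resulting 6x6 Cartan matrix is
[[2, -1, 0, 0, 0, 0], [-1, 2, -1, 0, 0, 0], [0, -1, 2, 0, 0, -1], [0, 0, 0, 2, -1, 0], [0, 0, 0, -1, 2, -1], [0, 0, -1, 0, -1, 2]].
All simple roots have the same length, so the diagram is simply laced. The associated Dynkin diagram is a chain of 6 nodes with single edges (A_6), so the type is A_6 (the algebra sl(7)).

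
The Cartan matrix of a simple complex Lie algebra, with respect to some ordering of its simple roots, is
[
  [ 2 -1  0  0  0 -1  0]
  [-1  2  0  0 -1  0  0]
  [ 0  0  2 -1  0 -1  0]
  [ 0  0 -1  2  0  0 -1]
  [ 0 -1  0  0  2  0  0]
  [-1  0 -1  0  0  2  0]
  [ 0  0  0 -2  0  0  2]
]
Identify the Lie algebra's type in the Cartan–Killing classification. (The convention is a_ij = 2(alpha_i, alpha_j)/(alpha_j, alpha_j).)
The matrix has rank 7 with 2's on the diagonal. Reading the off-diagonal entries as Dynkin edges (a single edge where a_ij = a_ji = -1; a double or triple edge where a_ij * a_ji = 2 or 3), the diagram is a chain of 7 nodes with a double edge at one end; the terminal node there is the unique long simple root (C_7). One simple-root ordering that puts it in standard form is (alpha_5, alpha_2, alpha_1, alpha_6, alpha_3, alpha_4, alpha_7). So the algebra is type C_7, i.e. sp(14).

type C_7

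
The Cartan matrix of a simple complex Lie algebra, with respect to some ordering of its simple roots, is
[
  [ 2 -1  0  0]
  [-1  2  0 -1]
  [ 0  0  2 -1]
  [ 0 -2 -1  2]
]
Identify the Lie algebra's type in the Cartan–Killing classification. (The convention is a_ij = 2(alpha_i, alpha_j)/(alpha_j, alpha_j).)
F_4

The matrix has rank 4 with 2's on the diagonal. Reading the off-diagonal entries as Dynkin edges (a single edge where a_ij = a_ji = -1; a double or triple edge where a_ij * a_ji = 2 or 3), the diagram is a chain of 4 nodes with a double edge between the middle two (F_4). One simple-root ordering that puts it in standard form is (alpha_3, alpha_4, alpha_2, alpha_1). So the algebra is type F_4.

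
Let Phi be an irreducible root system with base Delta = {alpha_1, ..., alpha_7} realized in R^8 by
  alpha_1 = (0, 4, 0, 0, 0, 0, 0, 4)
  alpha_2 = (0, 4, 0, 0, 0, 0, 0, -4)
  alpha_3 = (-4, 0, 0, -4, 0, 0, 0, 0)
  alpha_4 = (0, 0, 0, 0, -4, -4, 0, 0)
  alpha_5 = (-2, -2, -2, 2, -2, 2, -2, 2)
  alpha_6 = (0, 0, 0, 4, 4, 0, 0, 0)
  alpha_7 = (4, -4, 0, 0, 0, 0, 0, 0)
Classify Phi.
type E_7

Compute the Cartan integers a_ij = 2(alpha_i, alpha_j)/(alpha_j, alpha_j); the resulting 7x7 Cartan matrix is
[[2, 0, 0, 0, 0, 0, -1], [0, 2, 0, 0, -1, 0, -1], [0, 0, 2, 0, 0, -1, -1], [0, 0, 0, 2, 0, -1, 0], [0, -1, 0, 0, 2, 0, 0], [0, 0, -1, -1, 0, 2, 0], [-1, -1, -1, 0, 0, 0, 2]].
All simple roots have the same length, so the diagram is simply laced. The associated Dynkin diagram is a chain of 6 nodes with one extra node attached to the third node from one end (E_7), so the type is E_7.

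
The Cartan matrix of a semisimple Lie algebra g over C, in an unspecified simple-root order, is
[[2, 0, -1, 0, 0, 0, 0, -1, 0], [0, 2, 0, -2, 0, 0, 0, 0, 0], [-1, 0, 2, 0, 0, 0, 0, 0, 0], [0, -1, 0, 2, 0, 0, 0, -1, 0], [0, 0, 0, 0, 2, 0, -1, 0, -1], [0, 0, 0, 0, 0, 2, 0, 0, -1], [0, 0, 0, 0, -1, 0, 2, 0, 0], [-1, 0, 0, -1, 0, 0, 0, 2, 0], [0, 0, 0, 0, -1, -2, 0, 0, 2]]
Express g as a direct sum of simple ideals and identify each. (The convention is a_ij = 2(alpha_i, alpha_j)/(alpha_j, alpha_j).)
The diagram associated to this matrix has two connected components: the simple roots {alpha_5, alpha_6, alpha_7, alpha_9} form a chain of 4 nodes with a double edge at one end; the terminal node there is the unique short simple root (B_4), and {alpha_1, alpha_2, alpha_3, alpha_4, alpha_8} form a chain of 5 nodes with a double edge at one end; the terminal node there is the unique long simple root (C_5). A semisimple Lie algebra decomposes uniquely as the direct sum of simple ideals, one per connected component of its Dynkin diagram, so g ≅ B_4 ⊕ C_5 (dimension 36 + 55 = 91).

type B_4 + type C_5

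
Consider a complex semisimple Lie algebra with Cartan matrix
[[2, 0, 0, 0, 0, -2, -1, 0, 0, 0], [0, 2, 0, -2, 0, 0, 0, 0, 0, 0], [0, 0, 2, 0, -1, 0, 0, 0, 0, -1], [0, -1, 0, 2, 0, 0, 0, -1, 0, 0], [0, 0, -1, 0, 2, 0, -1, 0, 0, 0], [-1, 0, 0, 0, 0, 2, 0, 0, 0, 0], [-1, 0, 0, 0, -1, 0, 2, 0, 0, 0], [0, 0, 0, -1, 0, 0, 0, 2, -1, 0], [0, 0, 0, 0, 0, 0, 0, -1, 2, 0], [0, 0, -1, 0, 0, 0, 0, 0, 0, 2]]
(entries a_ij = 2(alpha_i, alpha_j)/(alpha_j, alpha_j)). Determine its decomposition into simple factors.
B_6 + C_4

The diagram associated to this matrix has two connected components: the simple roots {alpha_1, alpha_3, alpha_5, alpha_6, alpha_7, alpha_10} form a chain of 6 nodes with a double edge at one end; the terminal node there is the unique short simple root (B_6), and {alpha_2, alpha_4, alpha_8, alpha_9} form a chain of 4 nodes with a double edge at one end; the terminal node there is the unique long simple root (C_4). A semisimple Lie algebra decomposes uniquely as the direct sum of simple ideals, one per connected component of its Dynkin diagram, so g ≅ B_6 ⊕ C_4 (dimension 78 + 36 = 114).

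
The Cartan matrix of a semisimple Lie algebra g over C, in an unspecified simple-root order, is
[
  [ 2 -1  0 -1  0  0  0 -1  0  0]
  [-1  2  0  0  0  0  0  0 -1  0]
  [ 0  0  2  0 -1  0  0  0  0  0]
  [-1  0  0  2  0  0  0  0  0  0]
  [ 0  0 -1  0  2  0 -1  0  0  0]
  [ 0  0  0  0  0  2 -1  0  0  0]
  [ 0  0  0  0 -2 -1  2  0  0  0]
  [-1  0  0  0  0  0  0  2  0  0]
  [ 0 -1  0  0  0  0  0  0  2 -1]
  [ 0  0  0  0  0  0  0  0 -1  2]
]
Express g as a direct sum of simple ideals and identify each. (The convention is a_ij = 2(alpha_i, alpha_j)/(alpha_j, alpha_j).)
D_6 + F_4

The diagram associated to this matrix has two connected components: the simple roots {alpha_1, alpha_2, alpha_4, alpha_8, alpha_9, alpha_10} form a chain of 4 nodes with a fork of two nodes at one end (D_6), and {alpha_3, alpha_5, alpha_6, alpha_7} form a chain of 4 nodes with a double edge between the middle two (F_4). A semisimple Lie algebra decomposes uniquely as the direct sum of simple ideals, one per connected component of its Dynkin diagram, so g ≅ D_6 ⊕ F_4 (dimension 66 + 52 = 118).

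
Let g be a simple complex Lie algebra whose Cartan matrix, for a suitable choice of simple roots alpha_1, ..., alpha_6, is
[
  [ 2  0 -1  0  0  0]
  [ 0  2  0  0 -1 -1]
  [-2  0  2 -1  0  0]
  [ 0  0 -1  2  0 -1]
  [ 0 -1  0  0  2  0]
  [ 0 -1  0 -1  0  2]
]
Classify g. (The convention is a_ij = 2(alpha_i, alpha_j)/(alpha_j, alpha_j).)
B_6

The matrix has rank 6 with 2's on the diagonal. Reading the off-diagonal entries as Dynkin edges (a single edge where a_ij = a_ji = -1; a double or triple edge where a_ij * a_ji = 2 or 3), the diagram is a chain of 6 nodes with a double edge at one end; the terminal node there is the unique short simple root (B_6). One simple-root ordering that puts it in standard form is (alpha_5, alpha_2, alpha_6, alpha_4, alpha_3, alpha_1). So the algebra is type B_6, i.e. so(13).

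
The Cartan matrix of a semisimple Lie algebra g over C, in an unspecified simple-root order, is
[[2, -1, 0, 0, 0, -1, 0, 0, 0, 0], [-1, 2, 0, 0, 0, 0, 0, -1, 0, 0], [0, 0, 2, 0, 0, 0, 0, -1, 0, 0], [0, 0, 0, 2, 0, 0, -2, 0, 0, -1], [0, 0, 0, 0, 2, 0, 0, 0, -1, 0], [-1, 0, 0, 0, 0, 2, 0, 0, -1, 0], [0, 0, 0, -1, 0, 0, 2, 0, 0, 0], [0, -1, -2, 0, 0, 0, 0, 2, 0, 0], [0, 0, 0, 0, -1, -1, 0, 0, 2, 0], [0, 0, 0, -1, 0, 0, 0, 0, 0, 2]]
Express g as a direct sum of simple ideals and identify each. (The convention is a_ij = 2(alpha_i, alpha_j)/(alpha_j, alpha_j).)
The diagram associated to this matrix has two connected components: the simple roots {alpha_4, alpha_7, alpha_10} form a chain of 3 nodes with a double edge at one end; the terminal node there is the unique short simple root (B_3), and {alpha_1, alpha_2, alpha_3, alpha_5, alpha_6, alpha_8, alpha_9} form a chain of 7 nodes with a double edge at one end; the terminal node there is the unique short simple root (B_7). A semisimple Lie algebra decomposes uniquely as the direct sum of simple ideals, one per connected component of its Dynkin diagram, so g ≅ B_3 ⊕ B_7 (dimension 21 + 105 = 126).

B_3 + B_7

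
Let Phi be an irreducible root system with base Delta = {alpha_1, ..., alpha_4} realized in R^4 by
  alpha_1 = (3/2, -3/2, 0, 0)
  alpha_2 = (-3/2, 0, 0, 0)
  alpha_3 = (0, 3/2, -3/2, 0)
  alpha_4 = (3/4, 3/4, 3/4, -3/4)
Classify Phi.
Compute the Cartan integers a_ij = 2(alpha_i, alpha_j)/(alpha_j, alpha_j); the resulting 4x4 Cartan matrix is
[[2, -2, -1, 0], [-1, 2, 0, -1], [-1, 0, 2, 0], [0, -1, 0, 2]].
The roots have two lengths (squared-length ratio 2:1); the short ones are alpha_{2,4}. The associated Dynkin diagram is a chain of 4 nodes with a double edge between the middle two (F_4), so the type is F_4.

F4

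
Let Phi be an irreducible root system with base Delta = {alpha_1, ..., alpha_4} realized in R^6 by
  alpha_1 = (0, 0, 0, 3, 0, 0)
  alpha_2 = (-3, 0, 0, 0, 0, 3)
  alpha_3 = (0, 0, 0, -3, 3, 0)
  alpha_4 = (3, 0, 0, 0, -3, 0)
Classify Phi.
Compute the Cartan integers a_ij = 2(alpha_i, alpha_j)/(alpha_j, alpha_j); the resulting 4x4 Cartan matrix is
[[2, 0, -1, 0], [0, 2, 0, -1], [-2, 0, 2, -1], [0, -1, -1, 2]].
The roots have two lengths (squared-length ratio 2:1); the short ones are alpha_{1}. The associated Dynkin diagram is a chain of 4 nodes with a double edge at one end; the terminal node there is the unique short simple root (B_4), so the type is B_4 (the algebra so(9)).

B_4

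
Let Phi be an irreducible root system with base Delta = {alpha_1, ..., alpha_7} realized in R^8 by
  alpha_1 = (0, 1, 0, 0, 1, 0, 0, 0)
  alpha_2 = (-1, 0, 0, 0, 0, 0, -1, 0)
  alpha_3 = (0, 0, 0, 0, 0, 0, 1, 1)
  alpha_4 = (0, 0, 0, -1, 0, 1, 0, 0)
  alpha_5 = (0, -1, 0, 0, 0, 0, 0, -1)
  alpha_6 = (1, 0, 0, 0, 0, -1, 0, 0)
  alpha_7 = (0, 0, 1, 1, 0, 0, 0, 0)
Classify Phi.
type A_7

Compute the Cartan integers a_ij = 2(alpha_i, alpha_j)/(alpha_j, alpha_j); the resulting 7x7 Cartan matrix is
[[2, 0, 0, 0, -1, 0, 0], [0, 2, -1, 0, 0, -1, 0], [0, -1, 2, 0, -1, 0, 0], [0, 0, 0, 2, 0, -1, -1], [-1, 0, -1, 0, 2, 0, 0], [0, -1, 0, -1, 0, 2, 0], [0, 0, 0, -1, 0, 0, 2]].
All simple roots have the same length, so the diagram is simply laced. The associated Dynkin diagram is a chain of 7 nodes with single edges (A_7), so the type is A_7 (the algebra sl(8)).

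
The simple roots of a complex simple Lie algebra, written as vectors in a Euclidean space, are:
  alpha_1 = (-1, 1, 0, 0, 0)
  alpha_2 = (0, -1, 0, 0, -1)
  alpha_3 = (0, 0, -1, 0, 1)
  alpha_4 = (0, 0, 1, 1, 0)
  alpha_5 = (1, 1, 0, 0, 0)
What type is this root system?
D_5

Compute the Cartan integers a_ij = 2(alpha_i, alpha_j)/(alpha_j, alpha_j); the resulting 5x5 Cartan matrix is
[[2, -1, 0, 0, 0], [-1, 2, -1, 0, -1], [0, -1, 2, -1, 0], [0, 0, -1, 2, 0], [0, -1, 0, 0, 2]].
All simple roots have the same length, so the diagram is simply laced. The associated Dynkin diagram is a chain of 3 nodes with a fork of two nodes at one end (D_5), so the type is D_5 (the algebra so(10)).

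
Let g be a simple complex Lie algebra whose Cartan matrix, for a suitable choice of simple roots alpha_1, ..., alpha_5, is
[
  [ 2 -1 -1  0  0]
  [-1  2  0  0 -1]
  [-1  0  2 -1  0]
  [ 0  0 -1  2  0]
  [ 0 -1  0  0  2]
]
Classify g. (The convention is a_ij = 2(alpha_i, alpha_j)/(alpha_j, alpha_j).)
A5

The matrix has rank 5 with 2's on the diagonal. Reading the off-diagonal entries as Dynkin edges (a single edge where a_ij = a_ji = -1; a double or triple edge where a_ij * a_ji = 2 or 3), the diagram is a chain of 5 nodes with single edges (A_5). One simple-root ordering that puts it in standard form is (alpha_4, alpha_3, alpha_1, alpha_2, alpha_5). So the algebra is type A_5, i.e. sl(6).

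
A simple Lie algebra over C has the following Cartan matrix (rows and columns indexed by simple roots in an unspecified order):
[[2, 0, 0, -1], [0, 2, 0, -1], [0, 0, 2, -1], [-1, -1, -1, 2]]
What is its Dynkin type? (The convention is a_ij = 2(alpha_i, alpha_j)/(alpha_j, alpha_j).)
D_4

The matrix has rank 4 with 2's on the diagonal. Reading the off-diagonal entries as Dynkin edges (a single edge where a_ij = a_ji = -1; a double or triple edge where a_ij * a_ji = 2 or 3), the diagram is a chain of 2 nodes with a fork of two nodes at one end (D_4). One simple-root ordering that puts it in standard form is (alpha_3, alpha_4, alpha_1, alpha_2). So the algebra is type D_4, i.e. so(8).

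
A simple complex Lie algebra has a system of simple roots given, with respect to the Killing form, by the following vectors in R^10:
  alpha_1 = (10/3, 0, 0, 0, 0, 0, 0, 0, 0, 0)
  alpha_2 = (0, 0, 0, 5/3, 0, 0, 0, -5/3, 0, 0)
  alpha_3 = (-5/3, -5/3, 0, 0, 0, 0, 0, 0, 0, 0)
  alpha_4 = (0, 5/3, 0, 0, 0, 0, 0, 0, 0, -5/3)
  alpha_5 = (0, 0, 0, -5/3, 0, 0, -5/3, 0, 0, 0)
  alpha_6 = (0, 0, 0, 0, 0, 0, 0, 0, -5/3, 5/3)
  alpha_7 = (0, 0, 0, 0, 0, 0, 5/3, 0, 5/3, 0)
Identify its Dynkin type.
Compute the Cartan integers a_ij = 2(alpha_i, alpha_j)/(alpha_j, alpha_j); the resulting 7x7 Cartan matrix is
[[2, 0, -2, 0, 0, 0, 0], [0, 2, 0, 0, -1, 0, 0], [-1, 0, 2, -1, 0, 0, 0], [0, 0, -1, 2, 0, -1, 0], [0, -1, 0, 0, 2, 0, -1], [0, 0, 0, -1, 0, 2, -1], [0, 0, 0, 0, -1, -1, 2]].
The roots have two lengths (squared-length ratio 2:1); the short ones are alpha_{2,3,4,5,6,7}. The associated Dynkin diagram is a chain of 7 nodes with a double edge at one end; the terminal node there is the unique long simple root (C_7), so the type is C_7 (the algebra sp(14)).

C7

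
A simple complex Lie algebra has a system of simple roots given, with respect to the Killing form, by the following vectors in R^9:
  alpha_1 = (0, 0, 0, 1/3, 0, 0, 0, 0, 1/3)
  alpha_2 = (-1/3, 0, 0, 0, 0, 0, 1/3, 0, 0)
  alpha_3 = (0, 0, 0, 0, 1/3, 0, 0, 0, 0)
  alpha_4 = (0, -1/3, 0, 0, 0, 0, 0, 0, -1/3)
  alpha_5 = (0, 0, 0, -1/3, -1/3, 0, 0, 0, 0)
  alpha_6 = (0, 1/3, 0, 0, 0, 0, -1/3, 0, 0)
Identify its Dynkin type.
B_6

Compute the Cartan integers a_ij = 2(alpha_i, alpha_j)/(alpha_j, alpha_j); the resulting 6x6 Cartan matrix is
[[2, 0, 0, -1, -1, 0], [0, 2, 0, 0, 0, -1], [0, 0, 2, 0, -1, 0], [-1, 0, 0, 2, 0, -1], [-1, 0, -2, 0, 2, 0], [0, -1, 0, -1, 0, 2]].
The roots have two lengths (squared-length ratio 2:1); the short ones are alpha_{3}. The associated Dynkin diagram is a chain of 6 nodes with a double edge at one end; the terminal node there is the unique short simple root (B_6), so the type is B_6 (the algebra so(13)).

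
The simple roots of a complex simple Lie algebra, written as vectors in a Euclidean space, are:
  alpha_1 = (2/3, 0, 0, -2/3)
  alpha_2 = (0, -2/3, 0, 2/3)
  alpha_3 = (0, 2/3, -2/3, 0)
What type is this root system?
A3

Compute the Cartan integers a_ij = 2(alpha_i, alpha_j)/(alpha_j, alpha_j); the resulting 3x3 Cartan matrix is
[[2, -1, 0], [-1, 2, -1], [0, -1, 2]].
All simple roots have the same length, so the diagram is simply laced. The associated Dynkin diagram is a chain of 3 nodes with single edges (A_3), so the type is A_3 (the algebra sl(4)).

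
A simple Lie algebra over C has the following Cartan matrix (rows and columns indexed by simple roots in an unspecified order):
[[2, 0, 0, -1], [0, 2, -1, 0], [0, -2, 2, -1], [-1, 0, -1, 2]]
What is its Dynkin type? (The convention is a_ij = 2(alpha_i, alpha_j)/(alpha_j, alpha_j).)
type B_4

The matrix has rank 4 with 2's on the diagonal. Reading the off-diagonal entries as Dynkin edges (a single edge where a_ij = a_ji = -1; a double or triple edge where a_ij * a_ji = 2 or 3), the diagram is a chain of 4 nodes with a double edge at one end; the terminal node there is the unique short simple root (B_4). One simple-root ordering that puts it in standard form is (alpha_1, alpha_4, alpha_3, alpha_2). So the algebra is type B_4, i.e. so(9).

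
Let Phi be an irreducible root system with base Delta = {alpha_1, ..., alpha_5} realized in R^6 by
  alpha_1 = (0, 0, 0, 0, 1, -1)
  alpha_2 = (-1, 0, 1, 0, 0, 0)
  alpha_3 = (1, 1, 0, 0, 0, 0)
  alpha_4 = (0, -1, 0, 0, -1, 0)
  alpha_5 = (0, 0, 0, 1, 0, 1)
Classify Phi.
Compute the Cartan integers a_ij = 2(alpha_i, alpha_j)/(alpha_j, alpha_j); the resulting 5x5 Cartan matrix is
[[2, 0, 0, -1, -1], [0, 2, -1, 0, 0], [0, -1, 2, -1, 0], [-1, 0, -1, 2, 0], [-1, 0, 0, 0, 2]].
All simple roots have the same length, so the diagram is simply laced. The associated Dynkin diagram is a chain of 5 nodes with single edges (A_5), so the type is A_5 (the algebra sl(6)).

A_5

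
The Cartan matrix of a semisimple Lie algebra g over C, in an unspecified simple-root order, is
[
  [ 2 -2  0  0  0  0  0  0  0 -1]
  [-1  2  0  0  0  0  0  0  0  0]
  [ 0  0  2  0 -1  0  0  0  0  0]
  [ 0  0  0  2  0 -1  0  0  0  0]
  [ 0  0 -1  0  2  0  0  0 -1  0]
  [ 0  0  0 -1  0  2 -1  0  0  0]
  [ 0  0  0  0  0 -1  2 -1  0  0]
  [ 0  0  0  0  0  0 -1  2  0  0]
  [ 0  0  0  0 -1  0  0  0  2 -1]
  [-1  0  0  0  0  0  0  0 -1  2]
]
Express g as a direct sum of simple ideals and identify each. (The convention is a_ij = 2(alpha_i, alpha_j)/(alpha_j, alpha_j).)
The diagram associated to this matrix has two connected components: the simple roots {alpha_4, alpha_6, alpha_7, alpha_8} form a chain of 4 nodes with single edges (A_4), and {alpha_1, alpha_2, alpha_3, alpha_5, alpha_9, alpha_10} form a chain of 6 nodes with a double edge at one end; the terminal node there is the unique short simple root (B_6). A semisimple Lie algebra decomposes uniquely as the direct sum of simple ideals, one per connected component of its Dynkin diagram, so g ≅ A_4 ⊕ B_6 (dimension 24 + 78 = 102).

A_4 ⊕ B_6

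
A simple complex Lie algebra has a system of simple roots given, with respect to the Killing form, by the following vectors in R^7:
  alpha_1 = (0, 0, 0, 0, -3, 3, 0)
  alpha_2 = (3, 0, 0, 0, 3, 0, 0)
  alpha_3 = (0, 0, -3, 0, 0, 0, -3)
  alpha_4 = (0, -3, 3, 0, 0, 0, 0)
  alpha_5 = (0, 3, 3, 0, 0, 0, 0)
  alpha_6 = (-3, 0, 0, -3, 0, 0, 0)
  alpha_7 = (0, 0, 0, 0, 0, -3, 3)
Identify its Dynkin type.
D_7

Compute the Cartan integers a_ij = 2(alpha_i, alpha_j)/(alpha_j, alpha_j); the resulting 7x7 Cartan matrix is
[[2, -1, 0, 0, 0, 0, -1], [-1, 2, 0, 0, 0, -1, 0], [0, 0, 2, -1, -1, 0, -1], [0, 0, -1, 2, 0, 0, 0], [0, 0, -1, 0, 2, 0, 0], [0, -1, 0, 0, 0, 2, 0], [-1, 0, -1, 0, 0, 0, 2]].
All simple roots have the same length, so the diagram is simply laced. The associated Dynkin diagram is a chain of 5 nodes with a fork of two nodes at one end (D_7), so the type is D_7 (the algebra so(14)).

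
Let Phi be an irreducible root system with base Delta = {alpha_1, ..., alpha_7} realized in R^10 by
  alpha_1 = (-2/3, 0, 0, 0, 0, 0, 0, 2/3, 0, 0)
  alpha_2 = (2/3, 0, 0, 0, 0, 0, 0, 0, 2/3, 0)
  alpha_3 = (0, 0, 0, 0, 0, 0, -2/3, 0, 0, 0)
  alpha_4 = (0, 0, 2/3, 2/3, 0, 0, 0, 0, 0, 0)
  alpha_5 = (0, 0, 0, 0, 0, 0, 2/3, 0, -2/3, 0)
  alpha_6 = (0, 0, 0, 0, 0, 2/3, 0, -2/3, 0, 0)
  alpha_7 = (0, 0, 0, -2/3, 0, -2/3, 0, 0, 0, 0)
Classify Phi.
type B_7

Compute the Cartan integers a_ij = 2(alpha_i, alpha_j)/(alpha_j, alpha_j); the resulting 7x7 Cartan matrix is
[[2, -1, 0, 0, 0, -1, 0], [-1, 2, 0, 0, -1, 0, 0], [0, 0, 2, 0, -1, 0, 0], [0, 0, 0, 2, 0, 0, -1], [0, -1, -2, 0, 2, 0, 0], [-1, 0, 0, 0, 0, 2, -1], [0, 0, 0, -1, 0, -1, 2]].
The roots have two lengths (squared-length ratio 2:1); the short ones are alpha_{3}. The associated Dynkin diagram is a chain of 7 nodes with a double edge at one end; the terminal node there is the unique short simple root (B_7), so the type is B_7 (the algebra so(15)).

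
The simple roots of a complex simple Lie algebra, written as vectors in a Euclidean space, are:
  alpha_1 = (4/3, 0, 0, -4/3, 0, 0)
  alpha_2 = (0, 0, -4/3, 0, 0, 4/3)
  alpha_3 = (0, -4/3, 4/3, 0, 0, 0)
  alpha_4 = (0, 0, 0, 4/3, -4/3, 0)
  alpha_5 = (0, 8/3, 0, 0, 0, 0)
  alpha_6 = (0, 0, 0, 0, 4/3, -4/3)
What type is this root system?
type C_6

Compute the Cartan integers a_ij = 2(alpha_i, alpha_j)/(alpha_j, alpha_j); the resulting 6x6 Cartan matrix is
[[2, 0, 0, -1, 0, 0], [0, 2, -1, 0, 0, -1], [0, -1, 2, 0, -1, 0], [-1, 0, 0, 2, 0, -1], [0, 0, -2, 0, 2, 0], [0, -1, 0, -1, 0, 2]].
The roots have two lengths (squared-length ratio 2:1); the short ones are alpha_{1,2,3,4,6}. The associated Dynkin diagram is a chain of 6 nodes with a double edge at one end; the terminal node there is the unique long simple root (C_6), so the type is C_6 (the algebra sp(12)).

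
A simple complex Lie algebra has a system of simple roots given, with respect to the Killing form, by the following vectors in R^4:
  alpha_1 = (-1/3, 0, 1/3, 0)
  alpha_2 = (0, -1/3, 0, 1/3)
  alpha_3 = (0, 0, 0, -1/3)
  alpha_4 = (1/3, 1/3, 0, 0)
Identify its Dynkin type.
Compute the Cartan integers a_ij = 2(alpha_i, alpha_j)/(alpha_j, alpha_j); the resulting 4x4 Cartan matrix is
[[2, 0, 0, -1], [0, 2, -2, -1], [0, -1, 2, 0], [-1, -1, 0, 2]].
The roots have two lengths (squared-length ratio 2:1); the short ones are alpha_{3}. The associated Dynkin diagram is a chain of 4 nodes with a double edge at one end; the terminal node there is the unique short simple root (B_4), so the type is B_4 (the algebra so(9)).

type B_4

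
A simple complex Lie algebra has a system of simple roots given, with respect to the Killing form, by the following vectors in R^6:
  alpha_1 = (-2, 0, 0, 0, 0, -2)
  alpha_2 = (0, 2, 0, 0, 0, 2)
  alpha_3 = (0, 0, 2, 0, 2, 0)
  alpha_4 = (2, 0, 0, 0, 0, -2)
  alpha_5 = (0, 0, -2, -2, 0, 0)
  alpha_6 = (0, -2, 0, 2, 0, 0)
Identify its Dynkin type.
D6

Compute the Cartan integers a_ij = 2(alpha_i, alpha_j)/(alpha_j, alpha_j); the resulting 6x6 Cartan matrix is
[[2, -1, 0, 0, 0, 0], [-1, 2, 0, -1, 0, -1], [0, 0, 2, 0, -1, 0], [0, -1, 0, 2, 0, 0], [0, 0, -1, 0, 2, -1], [0, -1, 0, 0, -1, 2]].
All simple roots have the same length, so the diagram is simply laced. The associated Dynkin diagram is a chain of 4 nodes with a fork of two nodes at one end (D_6), so the type is D_6 (the algebra so(12)).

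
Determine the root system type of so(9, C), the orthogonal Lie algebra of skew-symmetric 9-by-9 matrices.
type B_4

This is so(9) with 9 odd, which has dimension 9(9-1)/2 = 36 and rank (9-1)/2 = 4. In the classification of classical Lie algebras, the orthogonal algebra so(2n+1) in an odd number of variables has type B_n; here n = 4, so the Dynkin diagram is a chain of 4 nodes with a double edge at one end; the terminal node there is the unique short simple root (B_4). Hence the type is B_4.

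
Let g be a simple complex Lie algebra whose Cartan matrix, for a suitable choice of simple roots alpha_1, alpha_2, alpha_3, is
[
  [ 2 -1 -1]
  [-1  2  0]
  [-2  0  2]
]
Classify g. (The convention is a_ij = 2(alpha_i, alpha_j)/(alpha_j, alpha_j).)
The matrix has rank 3 with 2's on the diagonal. Reading the off-diagonal entries as Dynkin edges (a single edge where a_ij = a_ji = -1; a double or triple edge where a_ij * a_ji = 2 or 3), the diagram is a chain of 3 nodes with a double edge at one end; the terminal node there is the unique long simple root (C_3). One simple-root ordering that puts it in standard form is (alpha_2, alpha_1, alpha_3). So the algebra is type C_3, i.e. sp(6).

C_3 (sp(6))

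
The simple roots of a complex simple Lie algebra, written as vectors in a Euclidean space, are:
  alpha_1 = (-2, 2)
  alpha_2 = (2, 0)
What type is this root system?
type B_2

Compute the Cartan integers a_ij = 2(alpha_i, alpha_j)/(alpha_j, alpha_j); the resulting 2x2 Cartan matrix is
[[2, -2], [-1, 2]].
The roots have two lengths (squared-length ratio 2:1); the short ones are alpha_{2}. The associated Dynkin diagram is a chain of 2 nodes with a double edge at one end; the terminal node there is the unique short simple root (B_2), so the type is B_2 (the algebra so(5)).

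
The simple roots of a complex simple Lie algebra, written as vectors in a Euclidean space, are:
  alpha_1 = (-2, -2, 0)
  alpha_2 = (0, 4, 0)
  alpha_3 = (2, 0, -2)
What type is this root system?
Compute the Cartan integers a_ij = 2(alpha_i, alpha_j)/(alpha_j, alpha_j); the resulting 3x3 Cartan matrix is
[[2, -1, -1], [-2, 2, 0], [-1, 0, 2]].
The roots have two lengths (squared-length ratio 2:1); the short ones are alpha_{1,3}. The associated Dynkin diagram is a chain of 3 nodes with a double edge at one end; the terminal node there is the unique long simple root (C_3), so the type is C_3 (the algebra sp(6)).

type C_3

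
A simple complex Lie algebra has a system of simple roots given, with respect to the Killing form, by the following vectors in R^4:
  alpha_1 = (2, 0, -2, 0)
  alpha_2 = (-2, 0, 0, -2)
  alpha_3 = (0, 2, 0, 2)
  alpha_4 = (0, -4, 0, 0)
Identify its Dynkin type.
C_4 (sp(8))

Compute the Cartan integers a_ij = 2(alpha_i, alpha_j)/(alpha_j, alpha_j); the resulting 4x4 Cartan matrix is
[[2, -1, 0, 0], [-1, 2, -1, 0], [0, -1, 2, -1], [0, 0, -2, 2]].
The roots have two lengths (squared-length ratio 2:1); the short ones are alpha_{1,2,3}. The associated Dynkin diagram is a chain of 4 nodes with a double edge at one end; the terminal node there is the unique long simple root (C_4), so the type is C_4 (the algebra sp(8)).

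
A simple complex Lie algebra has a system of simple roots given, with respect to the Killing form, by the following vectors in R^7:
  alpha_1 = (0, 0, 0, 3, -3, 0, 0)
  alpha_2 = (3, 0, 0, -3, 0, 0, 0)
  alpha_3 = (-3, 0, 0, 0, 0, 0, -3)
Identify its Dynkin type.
Compute the Cartan integers a_ij = 2(alpha_i, alpha_j)/(alpha_j, alpha_j); the resulting 3x3 Cartan matrix is
[[2, -1, 0], [-1, 2, -1], [0, -1, 2]].
All simple roots have the same length, so the diagram is simply laced. The associated Dynkin diagram is a chain of 3 nodes with single edges (A_3), so the type is A_3 (the algebra sl(4)).

A_3 (sl(4))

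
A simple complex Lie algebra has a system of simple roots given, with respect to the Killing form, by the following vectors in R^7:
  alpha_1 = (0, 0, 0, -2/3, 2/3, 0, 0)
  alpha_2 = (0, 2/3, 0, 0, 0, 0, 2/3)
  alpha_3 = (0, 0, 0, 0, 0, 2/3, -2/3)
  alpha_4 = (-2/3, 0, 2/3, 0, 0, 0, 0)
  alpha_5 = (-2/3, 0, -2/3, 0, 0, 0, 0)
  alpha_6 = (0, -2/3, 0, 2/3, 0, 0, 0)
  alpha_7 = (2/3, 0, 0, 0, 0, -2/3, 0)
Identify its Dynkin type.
D7

Compute the Cartan integers a_ij = 2(alpha_i, alpha_j)/(alpha_j, alpha_j); the resulting 7x7 Cartan matrix is
[[2, 0, 0, 0, 0, -1, 0], [0, 2, -1, 0, 0, -1, 0], [0, -1, 2, 0, 0, 0, -1], [0, 0, 0, 2, 0, 0, -1], [0, 0, 0, 0, 2, 0, -1], [-1, -1, 0, 0, 0, 2, 0], [0, 0, -1, -1, -1, 0, 2]].
All simple roots have the same length, so the diagram is simply laced. The associated Dynkin diagram is a chain of 5 nodes with a fork of two nodes at one end (D_7), so the type is D_7 (the algebra so(14)).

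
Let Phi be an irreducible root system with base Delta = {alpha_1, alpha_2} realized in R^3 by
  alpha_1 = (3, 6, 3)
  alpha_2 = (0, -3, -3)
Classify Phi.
type G_2

Compute the Cartan integers a_ij = 2(alpha_i, alpha_j)/(alpha_j, alpha_j); the resulting 2x2 Cartan matrix is
[[2, -3], [-1, 2]].
The roots have two lengths (squared-length ratio 3:1); the short ones are alpha_{2}. The associated Dynkin diagram is two nodes joined by a triple edge (G_2), so the type is G_2.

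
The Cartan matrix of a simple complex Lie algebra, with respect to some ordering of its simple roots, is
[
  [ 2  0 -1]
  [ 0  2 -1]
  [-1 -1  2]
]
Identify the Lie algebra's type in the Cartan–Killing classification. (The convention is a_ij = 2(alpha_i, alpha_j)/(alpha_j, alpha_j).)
type A_3

The matrix has rank 3 with 2's on the diagonal. Reading the off-diagonal entries as Dynkin edges (a single edge where a_ij = a_ji = -1; a double or triple edge where a_ij * a_ji = 2 or 3), the diagram is a chain of 3 nodes with single edges (A_3). One simple-root ordering that puts it in standard form is (alpha_1, alpha_3, alpha_2). So the algebra is type A_3, i.e. sl(4).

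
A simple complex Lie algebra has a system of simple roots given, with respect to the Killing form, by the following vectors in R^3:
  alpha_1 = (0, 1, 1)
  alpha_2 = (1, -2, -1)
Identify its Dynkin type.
Compute the Cartan integers a_ij = 2(alpha_i, alpha_j)/(alpha_j, alpha_j); the resulting 2x2 Cartan matrix is
[[2, -1], [-3, 2]].
The roots have two lengths (squared-length ratio 3:1); the short ones are alpha_{1}. The associated Dynkin diagram is two nodes joined by a triple edge (G_2), so the type is G_2.

G_2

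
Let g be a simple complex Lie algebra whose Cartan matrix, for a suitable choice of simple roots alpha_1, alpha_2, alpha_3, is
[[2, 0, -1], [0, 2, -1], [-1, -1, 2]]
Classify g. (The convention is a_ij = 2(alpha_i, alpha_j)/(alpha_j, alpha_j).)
The matrix has rank 3 with 2's on the diagonal. Reading the off-diagonal entries as Dynkin edges (a single edge where a_ij = a_ji = -1; a double or triple edge where a_ij * a_ji = 2 or 3), the diagram is a chain of 3 nodes with single edges (A_3). One simple-root ordering that puts it in standard form is (alpha_1, alpha_3, alpha_2). So the algebra is type A_3, i.e. sl(4).

type A_3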